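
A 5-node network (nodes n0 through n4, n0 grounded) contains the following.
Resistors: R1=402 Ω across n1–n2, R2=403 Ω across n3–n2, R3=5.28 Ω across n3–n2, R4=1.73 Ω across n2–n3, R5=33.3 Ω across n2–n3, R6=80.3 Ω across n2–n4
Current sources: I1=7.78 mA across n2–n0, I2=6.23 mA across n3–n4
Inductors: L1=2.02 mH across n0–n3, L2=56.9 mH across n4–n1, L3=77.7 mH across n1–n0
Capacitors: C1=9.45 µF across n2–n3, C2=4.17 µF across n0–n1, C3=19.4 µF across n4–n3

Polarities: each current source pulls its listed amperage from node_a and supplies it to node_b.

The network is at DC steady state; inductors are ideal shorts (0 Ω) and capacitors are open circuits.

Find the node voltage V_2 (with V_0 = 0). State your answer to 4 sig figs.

-0.009547 V

MNA unknowns: 4 node voltages V₁..V_4 plus 3 source currents (L1, L2, L3)
R1: Y=0.002488 on G[1,2]
I1: z[2]−=0.00778, z[0]+=0.00778
R2: Y=0.002481 on G[3,2]
L1: row V0−V3=0, i_L1 at 0,3
L2: row V4−V1=0, i_L2 at 4,1
R3: Y=0.1894 on G[3,2]
C1: Y=0.000 on G[2,3]
R4: Y=0.5780 on G[2,3]
C2: Y=0.000 on G[0,1]
R5: Y=0.03003 on G[2,3]
C3: Y=0.000 on G[4,3]
L3: row V1−V0=0, i_L3 at 1,0
R6: Y=0.01245 on G[2,4]
I2: z[3]−=0.00623, z[4]+=0.00623
solve → V1=0.000, V2=-0.009547, V3=0.000, V4=0.000
aux → i_L1=0.01387, i_L2=0.006111, i_L3=0.006087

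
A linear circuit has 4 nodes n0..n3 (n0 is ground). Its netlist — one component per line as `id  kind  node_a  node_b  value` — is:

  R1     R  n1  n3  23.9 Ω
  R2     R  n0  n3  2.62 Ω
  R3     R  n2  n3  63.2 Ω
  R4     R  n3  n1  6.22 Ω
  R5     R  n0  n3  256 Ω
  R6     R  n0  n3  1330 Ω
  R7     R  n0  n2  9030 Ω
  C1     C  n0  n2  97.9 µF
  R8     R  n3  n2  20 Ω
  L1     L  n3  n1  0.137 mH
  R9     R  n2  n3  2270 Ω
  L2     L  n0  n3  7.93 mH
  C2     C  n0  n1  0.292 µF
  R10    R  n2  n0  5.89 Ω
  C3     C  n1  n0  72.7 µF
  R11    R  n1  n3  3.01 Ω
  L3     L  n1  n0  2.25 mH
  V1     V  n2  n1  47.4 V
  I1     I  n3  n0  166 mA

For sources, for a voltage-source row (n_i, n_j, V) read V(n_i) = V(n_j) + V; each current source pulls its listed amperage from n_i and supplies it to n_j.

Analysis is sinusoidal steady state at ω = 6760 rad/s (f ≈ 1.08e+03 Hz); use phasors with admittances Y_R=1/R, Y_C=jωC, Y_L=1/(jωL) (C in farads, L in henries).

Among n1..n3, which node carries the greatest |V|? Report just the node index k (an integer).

Apply KCL at each of the 3 non-ground nodes and solve the resulting linear system.
Node n1: branches {R1, R4, L1, C2, C3, R11, L3, V1} → V_1 = -29.29-5.325j
Node n2: branches {R3, R7, C1, R8, R9, R10, V1} → V_2 = 18.11-5.325j
Node n3: branches {R1, R2, R3, R4, R5, R6, R8, L1, R9, L2, R11, I1} → V_3 = -23.54+2.604j
Source currents: i(V1)=-9.361-10.56j

1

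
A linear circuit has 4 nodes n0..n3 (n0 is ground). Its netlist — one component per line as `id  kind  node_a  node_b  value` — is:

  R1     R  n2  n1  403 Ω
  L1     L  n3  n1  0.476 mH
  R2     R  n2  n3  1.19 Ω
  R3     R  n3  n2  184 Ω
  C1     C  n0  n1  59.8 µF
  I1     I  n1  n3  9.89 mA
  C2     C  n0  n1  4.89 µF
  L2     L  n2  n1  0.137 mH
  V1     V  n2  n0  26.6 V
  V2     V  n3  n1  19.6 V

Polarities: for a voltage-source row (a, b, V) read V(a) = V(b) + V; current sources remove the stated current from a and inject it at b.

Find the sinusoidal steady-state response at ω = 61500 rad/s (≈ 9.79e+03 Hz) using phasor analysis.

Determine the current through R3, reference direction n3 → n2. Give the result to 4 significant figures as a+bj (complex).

-0.04052-0.008973j A

Element admittances at ω=61500 rad/s:
  Y(R1) = 0.002481+0.000j S between n2,n1
  Y(L1) = 0.000-0.03416j S between n3,n1
  Y(R2) = 0.8403+0.000j S between n2,n3
  Y(R3) = 0.005435+0.000j S between n3,n2
  Y(C1) = 0.000+3.678j S between n0,n1
  I1: injects 0.00989 A into n3 (from n1)
  Y(C2) = 0.000+0.3007j S between n0,n1
  Y(L2) = 0.000-0.1187j S between n2,n1
  V1: constraint V(n2)−V(n0) = 26.6
  V2: constraint V(n3)−V(n1) = 19.6
Assemble and solve the 5×5 MNA system:
  V(n1)=-0.4551-1.651j  V(n2)=26.60+0.000j  V(n3)=19.14-1.651j
  i(V1)=-6.568+1.811j  i(V2)=6.315+2.066j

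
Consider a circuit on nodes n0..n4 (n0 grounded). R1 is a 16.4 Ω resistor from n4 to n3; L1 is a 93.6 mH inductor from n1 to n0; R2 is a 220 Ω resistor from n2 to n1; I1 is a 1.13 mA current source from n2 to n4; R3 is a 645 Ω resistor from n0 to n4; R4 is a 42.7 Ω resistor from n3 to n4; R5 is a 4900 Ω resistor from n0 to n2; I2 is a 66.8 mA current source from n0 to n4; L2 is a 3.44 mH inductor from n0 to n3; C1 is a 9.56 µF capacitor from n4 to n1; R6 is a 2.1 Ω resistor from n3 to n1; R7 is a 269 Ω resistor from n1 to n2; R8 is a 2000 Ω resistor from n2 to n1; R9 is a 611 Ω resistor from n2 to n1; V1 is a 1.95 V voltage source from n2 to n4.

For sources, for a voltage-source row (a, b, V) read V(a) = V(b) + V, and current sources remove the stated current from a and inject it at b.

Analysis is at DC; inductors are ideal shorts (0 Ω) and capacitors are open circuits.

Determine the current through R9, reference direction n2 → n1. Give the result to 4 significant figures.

MNA unknowns: 4 node voltages V₁..V_4 plus 3 source currents (L1, L2, V1)
R1: Y=0.06098 on G[4,3]
L1: row V1−V0=0, i_L1 at 1,0
R2: Y=0.004545 on G[2,1]
I1: z[2]−=0.00113, z[4]+=0.00113
R3: Y=0.001550 on G[0,4]
R4: Y=0.02342 on G[3,4]
R5: Y=0.0002041 on G[0,2]
I2: z[0]−=0.0668, z[4]+=0.0668
L2: row V0−V3=0, i_L2 at 0,3
C1: Y=0.000 on G[4,1]
R6: Y=0.4762 on G[3,1]
R7: Y=0.003717 on G[1,2]
R8: Y=0.0005000 on G[2,1]
R9: Y=0.001637 on G[2,1]
V1: row V2−V4=1.95, i_V1 at 2,4
solve → V1=0.000, V2=2.428, V3=0.000, V4=0.4777
aux → i_L1=0.02525, i_L2=-0.04032, i_V1=-0.02687

0.003973 A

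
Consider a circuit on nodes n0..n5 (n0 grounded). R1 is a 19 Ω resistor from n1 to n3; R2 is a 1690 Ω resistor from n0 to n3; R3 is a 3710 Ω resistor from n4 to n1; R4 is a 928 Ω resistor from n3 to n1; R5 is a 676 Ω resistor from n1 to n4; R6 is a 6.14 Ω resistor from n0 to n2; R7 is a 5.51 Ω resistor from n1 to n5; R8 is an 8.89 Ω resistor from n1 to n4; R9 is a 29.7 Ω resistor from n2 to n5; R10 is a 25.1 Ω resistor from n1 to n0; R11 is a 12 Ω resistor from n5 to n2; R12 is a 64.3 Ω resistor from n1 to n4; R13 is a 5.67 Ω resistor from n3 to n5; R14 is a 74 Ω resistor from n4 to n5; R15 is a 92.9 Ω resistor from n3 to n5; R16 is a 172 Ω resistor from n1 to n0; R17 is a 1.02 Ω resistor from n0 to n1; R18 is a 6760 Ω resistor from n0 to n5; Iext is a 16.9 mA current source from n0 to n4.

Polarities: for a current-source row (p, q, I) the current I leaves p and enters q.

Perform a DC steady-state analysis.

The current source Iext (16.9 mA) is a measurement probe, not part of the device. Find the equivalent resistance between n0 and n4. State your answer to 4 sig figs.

R_eq = 7.895 Ω

Element admittances at DC:
  Y(R1) = 0.05263 S between n1,n3
  Y(R2) = 0.0005917 S between n0,n3
  Y(R3) = 0.0002695 S between n4,n1
  Y(R4) = 0.001078 S between n3,n1
  Y(R5) = 0.001479 S between n1,n4
  Y(R6) = 0.1629 S between n0,n2
  Y(R7) = 0.1815 S between n1,n5
  Y(R8) = 0.1125 S between n1,n4
  Y(R9) = 0.03367 S between n2,n5
  Y(R10) = 0.03984 S between n1,n0
  Y(R11) = 0.08333 S between n5,n2
  Y(R12) = 0.01555 S between n1,n4
  Y(R13) = 0.1764 S between n3,n5
  Y(R14) = 0.01351 S between n4,n5
  Y(R15) = 0.01076 S between n3,n5
  Y(R16) = 0.005814 S between n1,n0
  Y(R17) = 0.9804 S between n0,n1
  Y(R18) = 0.0001479 S between n0,n5
  Iext: injects 0.0169 A into n4 (from n0)
Assemble and solve the 5×5 MNA system:
  V(n1)=0.01532  V(n2)=0.007150  V(n3)=0.01667  V(n4)=0.1334  V(n5)=0.01710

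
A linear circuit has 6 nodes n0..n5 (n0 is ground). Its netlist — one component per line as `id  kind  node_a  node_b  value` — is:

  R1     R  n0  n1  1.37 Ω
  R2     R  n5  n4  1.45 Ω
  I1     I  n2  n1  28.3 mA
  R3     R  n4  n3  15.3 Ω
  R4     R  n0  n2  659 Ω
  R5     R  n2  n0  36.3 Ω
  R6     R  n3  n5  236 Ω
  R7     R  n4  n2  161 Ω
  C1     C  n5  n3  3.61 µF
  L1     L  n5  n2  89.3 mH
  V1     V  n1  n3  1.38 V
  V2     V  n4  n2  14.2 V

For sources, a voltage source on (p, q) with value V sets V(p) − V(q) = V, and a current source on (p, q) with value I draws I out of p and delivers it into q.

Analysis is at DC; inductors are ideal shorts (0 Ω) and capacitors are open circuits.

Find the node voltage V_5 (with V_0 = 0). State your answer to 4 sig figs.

MNA unknowns: 5 node voltages V₁..V_5 plus 3 source currents (L1, V1, V2)
R1: Y=0.7299 on G[0,1]
R2: Y=0.6897 on G[5,4]
I1: z[2]−=0.0283, z[1]+=0.0283
R3: Y=0.06536 on G[4,3]
R4: Y=0.001517 on G[0,2]
R5: Y=0.02755 on G[2,0]
R6: Y=0.004237 on G[3,5]
R7: Y=0.006211 on G[4,2]
C1: Y=0.000 on G[5,3]
L1: row V5−V2=0, i_L1 at 5,2
V1: row V1−V3=1.38, i_V1 at 1,3
V2: row V4−V2=14.2, i_V2 at 4,2
solve → V1=0.4132, V2=-10.38, V3=-0.9668, V4=3.824, V5=-10.38
aux → i_L1=9.833, i_V1=-0.2733, i_V2=-10.19

-10.38 V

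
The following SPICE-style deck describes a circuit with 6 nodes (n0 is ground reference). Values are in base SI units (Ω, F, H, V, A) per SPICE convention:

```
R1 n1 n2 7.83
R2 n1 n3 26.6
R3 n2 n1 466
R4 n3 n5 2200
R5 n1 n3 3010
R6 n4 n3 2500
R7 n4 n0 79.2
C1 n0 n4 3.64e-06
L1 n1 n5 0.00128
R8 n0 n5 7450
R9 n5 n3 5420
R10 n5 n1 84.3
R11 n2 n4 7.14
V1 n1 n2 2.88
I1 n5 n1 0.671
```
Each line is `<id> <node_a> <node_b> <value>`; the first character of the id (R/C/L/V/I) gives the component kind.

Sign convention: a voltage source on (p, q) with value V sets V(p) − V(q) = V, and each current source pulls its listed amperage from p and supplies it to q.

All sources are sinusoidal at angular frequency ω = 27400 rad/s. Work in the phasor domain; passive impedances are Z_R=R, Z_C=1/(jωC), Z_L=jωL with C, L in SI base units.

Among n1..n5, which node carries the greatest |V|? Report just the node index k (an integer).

5

Apply KCL at each of the 5 non-ground nodes and solve the resulting linear system.
Node n1: branches {R1, R2, R3, R5, L1, R10, V1, I1} → V_1 = 2.905+0.01532j
Node n2: branches {R1, R3, R11, V1} → V_2 = 0.02488+0.01532j
Node n3: branches {R2, R4, R5, R6, R9} → V_3 = 2.732-0.3078j
Node n4: branches {R6, R7, C1, R11} → V_4 = 0.02703-0.004400j
Node n5: branches {R4, L1, R8, R9, R10, I1} → V_5 = -5.813-19.67j
Source currents: i(V1)=-0.3743+0.002762j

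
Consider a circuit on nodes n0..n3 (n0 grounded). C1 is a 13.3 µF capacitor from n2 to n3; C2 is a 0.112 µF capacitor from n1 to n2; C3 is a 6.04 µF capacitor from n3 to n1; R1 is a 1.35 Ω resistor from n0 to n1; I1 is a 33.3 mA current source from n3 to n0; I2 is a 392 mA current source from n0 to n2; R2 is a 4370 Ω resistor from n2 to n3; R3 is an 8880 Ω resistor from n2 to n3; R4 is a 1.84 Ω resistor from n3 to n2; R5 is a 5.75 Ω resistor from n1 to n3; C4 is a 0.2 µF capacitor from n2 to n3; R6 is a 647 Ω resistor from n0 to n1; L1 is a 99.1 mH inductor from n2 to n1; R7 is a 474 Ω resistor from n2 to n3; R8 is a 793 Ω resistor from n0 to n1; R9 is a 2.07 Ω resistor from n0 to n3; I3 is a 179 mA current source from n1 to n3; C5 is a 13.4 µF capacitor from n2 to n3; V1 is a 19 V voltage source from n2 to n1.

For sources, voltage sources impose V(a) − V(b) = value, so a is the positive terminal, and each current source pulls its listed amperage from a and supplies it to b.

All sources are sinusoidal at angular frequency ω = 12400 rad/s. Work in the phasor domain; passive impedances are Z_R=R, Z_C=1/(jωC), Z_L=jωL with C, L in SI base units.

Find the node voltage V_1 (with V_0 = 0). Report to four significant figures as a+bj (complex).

Apply KCL at each of the 3 non-ground nodes and solve the resulting linear system.
Node n1: branches {C2, C3, R1, R5, R6, L1, R8, I3, V1} → V_1 = -4.034-0.7199j
Node n2: branches {C1, C2, I2, R2, R3, R4, C4, L1, R7, C5, V1} → V_2 = 14.97-0.7199j
Node n3: branches {C1, C3, I1, R2, R3, R4, R5, C4, R7, R9, I3, C5} → V_3 = 6.951+1.108j
Source currents: i(V1)=-4.594-1.687j

-4.034-0.7199j V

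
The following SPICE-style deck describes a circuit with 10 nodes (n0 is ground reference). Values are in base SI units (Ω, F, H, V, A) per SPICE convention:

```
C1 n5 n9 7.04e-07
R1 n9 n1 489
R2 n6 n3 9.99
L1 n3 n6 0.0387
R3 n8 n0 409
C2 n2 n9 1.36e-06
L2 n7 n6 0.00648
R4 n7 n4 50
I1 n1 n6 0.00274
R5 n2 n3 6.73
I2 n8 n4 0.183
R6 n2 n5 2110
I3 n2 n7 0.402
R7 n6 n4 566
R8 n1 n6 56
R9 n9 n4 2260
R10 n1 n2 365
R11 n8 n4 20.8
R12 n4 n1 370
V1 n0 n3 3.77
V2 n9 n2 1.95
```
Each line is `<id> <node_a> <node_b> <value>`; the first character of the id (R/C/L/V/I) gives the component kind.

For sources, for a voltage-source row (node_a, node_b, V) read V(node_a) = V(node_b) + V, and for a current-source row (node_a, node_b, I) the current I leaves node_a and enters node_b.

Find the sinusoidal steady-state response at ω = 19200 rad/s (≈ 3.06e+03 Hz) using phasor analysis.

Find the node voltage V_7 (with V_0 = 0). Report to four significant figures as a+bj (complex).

MNA unknowns: 9 node voltages V₁..V_9 plus 2 source currents (V1, V2)
C1: Y=0.000+0.01352j on G[5,9]
R1: Y=0.002045+0.000j on G[9,1]
R2: Y=0.1001+0.000j on G[6,3]
L1: Y=0.000-0.001346j on G[3,6]
R3: Y=0.002445+0.000j on G[8,0]
C2: Y=0.000+0.02611j on G[2,9]
L2: Y=0.000-0.008038j on G[7,6]
R4: Y=0.02000+0.000j on G[7,4]
I1: z[1]−=0.00274, z[6]+=0.00274
R5: Y=0.1486+0.000j on G[2,3]
I2: z[8]−=0.183, z[4]+=0.183
R6: Y=0.0004739+0.000j on G[2,5]
I3: z[2]−=0.402, z[7]+=0.402
R7: Y=0.001767+0.000j on G[6,4]
R8: Y=0.01786+0.000j on G[1,6]
R9: Y=0.0004425+0.000j on G[9,4]
R10: Y=0.002740+0.000j on G[1,2]
R11: Y=0.04808+0.000j on G[8,4]
R12: Y=0.002703+0.000j on G[4,1]
V1: row V0−V3=3.77, i_V1 at 0,3
V2: row V9−V2=1.95, i_V2 at 9,2
solve → V1=0.3637+2.251j, V2=-6.228+0.1447j, V3=-3.770+0.000j, V4=16.69+25.96j, V5=-4.280+0.2130j, V6=-0.4110-0.7729j, V7=22.37+35.11j, V8=12.26+24.70j, V9=-4.278+0.1447j
aux → i_V1=0.02998+0.06039j, i_V2=0.01785-0.03522j

22.37+35.11j V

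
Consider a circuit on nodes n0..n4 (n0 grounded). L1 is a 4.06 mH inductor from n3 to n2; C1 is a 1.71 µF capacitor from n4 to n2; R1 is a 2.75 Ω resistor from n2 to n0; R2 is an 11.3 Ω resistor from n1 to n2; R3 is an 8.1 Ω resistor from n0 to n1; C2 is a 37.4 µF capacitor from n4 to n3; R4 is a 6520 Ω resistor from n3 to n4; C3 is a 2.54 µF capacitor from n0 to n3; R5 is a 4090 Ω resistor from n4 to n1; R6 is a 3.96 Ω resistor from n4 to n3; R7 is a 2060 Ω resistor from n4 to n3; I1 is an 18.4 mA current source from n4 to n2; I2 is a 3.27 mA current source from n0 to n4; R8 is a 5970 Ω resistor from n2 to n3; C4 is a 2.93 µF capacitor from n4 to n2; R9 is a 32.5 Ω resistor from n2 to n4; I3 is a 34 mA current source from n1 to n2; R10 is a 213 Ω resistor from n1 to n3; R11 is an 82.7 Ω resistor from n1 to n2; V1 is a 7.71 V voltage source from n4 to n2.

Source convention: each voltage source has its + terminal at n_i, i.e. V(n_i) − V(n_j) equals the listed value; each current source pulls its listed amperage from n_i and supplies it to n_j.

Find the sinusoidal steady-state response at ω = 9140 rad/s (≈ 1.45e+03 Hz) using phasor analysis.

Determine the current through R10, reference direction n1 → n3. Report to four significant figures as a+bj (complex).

Element admittances at ω=9140 rad/s:
  Y(L1) = 0.000-0.02695j S between n3,n2
  Y(C1) = 0.000+0.01563j S between n4,n2
  Y(R1) = 0.3636+0.000j S between n2,n0
  Y(R2) = 0.08850+0.000j S between n1,n2
  Y(R3) = 0.1235+0.000j S between n0,n1
  Y(C2) = 0.000+0.3418j S between n4,n3
  Y(R4) = 0.0001534+0.000j S between n3,n4
  Y(C3) = 0.000+0.02322j S between n0,n3
  Y(R5) = 0.0002445+0.000j S between n4,n1
  Y(R6) = 0.2525+0.000j S between n4,n3
  Y(R7) = 0.0004854+0.000j S between n4,n3
  I1: injects 0.0184 A into n2 (from n4)
  I2: injects 0.00327 A into n4 (from n0)
  Y(R8) = 0.0001675+0.000j S between n2,n3
  Y(C4) = 0.000+0.02678j S between n4,n2
  Y(R9) = 0.03077+0.000j S between n2,n4
  I3: injects 0.034 A into n2 (from n1)
  Y(R10) = 0.004695+0.000j S between n1,n3
  Y(R11) = 0.01209+0.000j S between n1,n2
  V1: constraint V(n4)−V(n2) = 7.71
Assemble and solve the 5×5 MNA system:
  V(n1)=0.01133-0.1932j  V(n2)=-0.01361-0.4251j  V(n3)=7.685-0.2937j  V(n4)=7.696-0.4251j
  i(V1)=-0.3019-0.2974j

-0.03603+0.0004719j A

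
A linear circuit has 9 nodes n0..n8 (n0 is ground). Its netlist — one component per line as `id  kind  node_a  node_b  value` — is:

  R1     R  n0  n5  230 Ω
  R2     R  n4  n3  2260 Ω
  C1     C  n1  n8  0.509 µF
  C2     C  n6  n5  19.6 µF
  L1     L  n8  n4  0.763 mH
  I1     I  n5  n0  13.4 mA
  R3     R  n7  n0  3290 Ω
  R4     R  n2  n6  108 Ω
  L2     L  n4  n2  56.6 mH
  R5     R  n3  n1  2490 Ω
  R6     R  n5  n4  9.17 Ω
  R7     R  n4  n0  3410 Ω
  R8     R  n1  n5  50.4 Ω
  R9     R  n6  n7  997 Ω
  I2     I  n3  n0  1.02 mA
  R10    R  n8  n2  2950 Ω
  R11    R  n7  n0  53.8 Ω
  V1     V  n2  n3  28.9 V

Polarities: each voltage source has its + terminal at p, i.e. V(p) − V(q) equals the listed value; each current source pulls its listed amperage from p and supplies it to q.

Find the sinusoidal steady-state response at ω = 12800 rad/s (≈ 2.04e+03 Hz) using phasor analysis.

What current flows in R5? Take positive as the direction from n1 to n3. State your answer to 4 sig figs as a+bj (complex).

Apply KCL at each of the 8 non-ground nodes and solve the resulting linear system.
Node n1: branches {C1, R5, R8} → V_1 = -3.045+0.1489j
Node n2: branches {R4, L2, R10, V1} → V_2 = -0.3869+0.2418j
Node n3: branches {R2, R5, I2, V1} → V_3 = -29.29+0.2418j
Node n4: branches {R2, L1, L2, R6, R7} → V_4 = -2.676-0.03241j
Node n5: branches {R1, C2, I1, R6, R8} → V_5 = -2.575+0.01797j
Node n6: branches {C2, R4, R9} → V_6 = -2.563-0.07206j
Node n7: branches {R3, R9, R11} → V_7 = -0.1292-0.003633j
Node n8: branches {C1, L1, R10} → V_8 = -2.652-0.03672j
Source currents: i(V1)=-0.02129+0.0001587j

0.01054-3.733e-05j A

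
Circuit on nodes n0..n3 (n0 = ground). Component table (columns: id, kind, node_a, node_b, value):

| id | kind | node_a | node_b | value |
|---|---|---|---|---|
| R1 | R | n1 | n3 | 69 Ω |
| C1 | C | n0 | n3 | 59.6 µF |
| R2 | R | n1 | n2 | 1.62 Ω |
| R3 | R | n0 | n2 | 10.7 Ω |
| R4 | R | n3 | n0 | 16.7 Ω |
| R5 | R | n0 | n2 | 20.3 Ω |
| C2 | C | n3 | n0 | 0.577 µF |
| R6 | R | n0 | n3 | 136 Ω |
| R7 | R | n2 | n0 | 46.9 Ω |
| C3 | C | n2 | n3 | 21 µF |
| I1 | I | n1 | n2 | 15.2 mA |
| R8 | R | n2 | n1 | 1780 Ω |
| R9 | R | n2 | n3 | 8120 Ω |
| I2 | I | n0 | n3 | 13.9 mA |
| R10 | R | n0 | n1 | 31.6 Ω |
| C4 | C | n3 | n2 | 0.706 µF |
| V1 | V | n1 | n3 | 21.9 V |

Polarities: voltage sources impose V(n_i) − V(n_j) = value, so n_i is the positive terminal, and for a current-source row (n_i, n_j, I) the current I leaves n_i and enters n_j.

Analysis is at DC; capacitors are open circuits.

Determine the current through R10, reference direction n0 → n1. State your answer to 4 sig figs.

-0.2055 A

MNA unknowns: 3 node voltages V₁..V_3 plus 1 source current (V1)
R1: Y=0.01449 on G[1,3]
C1: Y=0.000 on G[0,3]
R2: Y=0.6173 on G[1,2]
R3: Y=0.09346 on G[0,2]
R4: Y=0.05988 on G[3,0]
R5: Y=0.04926 on G[0,2]
C2: Y=0.000 on G[3,0]
R6: Y=0.007353 on G[0,3]
R7: Y=0.02132 on G[2,0]
C3: Y=0.000 on G[2,3]
I1: z[1]−=0.0152, z[2]+=0.0152
R8: Y=0.0005618 on G[2,1]
R9: Y=0.0001232 on G[2,3]
I2: z[0]−=0.0139, z[3]+=0.0139
R10: Y=0.03165 on G[0,1]
C4: Y=0.000 on G[3,2]
V1: row V1−V3=21.9, i_V1 at 1,3
solve → V1=6.493, V2=5.147, V3=-15.41
aux → i_V1=-1.370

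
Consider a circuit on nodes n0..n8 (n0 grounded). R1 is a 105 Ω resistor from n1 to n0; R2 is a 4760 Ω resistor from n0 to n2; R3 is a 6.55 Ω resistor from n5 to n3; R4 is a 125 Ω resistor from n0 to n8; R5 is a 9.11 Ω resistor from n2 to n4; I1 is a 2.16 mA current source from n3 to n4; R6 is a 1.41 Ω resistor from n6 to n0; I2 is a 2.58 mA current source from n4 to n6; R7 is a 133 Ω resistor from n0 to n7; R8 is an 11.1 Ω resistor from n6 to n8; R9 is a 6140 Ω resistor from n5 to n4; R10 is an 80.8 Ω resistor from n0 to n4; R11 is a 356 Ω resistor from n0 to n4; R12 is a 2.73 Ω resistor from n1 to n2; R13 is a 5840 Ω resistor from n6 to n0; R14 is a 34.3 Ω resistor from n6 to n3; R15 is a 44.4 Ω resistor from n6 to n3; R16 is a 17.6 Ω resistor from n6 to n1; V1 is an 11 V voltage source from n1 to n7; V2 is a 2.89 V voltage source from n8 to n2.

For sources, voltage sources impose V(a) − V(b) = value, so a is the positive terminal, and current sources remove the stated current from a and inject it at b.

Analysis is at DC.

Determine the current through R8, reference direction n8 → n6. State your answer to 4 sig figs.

0.1460 A

MNA unknowns: 8 node voltages V₁..V_8 plus 2 source currents (V1, V2)
R1: Y=0.009524 on G[1,0]
R2: Y=0.0002101 on G[0,2]
R3: Y=0.1527 on G[5,3]
R4: Y=0.008000 on G[0,8]
R5: Y=0.1098 on G[2,4]
I1: z[3]−=0.00216, z[4]+=0.00216
R6: Y=0.7092 on G[6,0]
I2: z[4]−=0.00258, z[6]+=0.00258
R7: Y=0.007519 on G[0,7]
R8: Y=0.09009 on G[6,8]
R9: Y=0.0001629 on G[5,4]
R10: Y=0.01238 on G[0,4]
R11: Y=0.002809 on G[0,4]
R12: Y=0.3663 on G[1,2]
R13: Y=0.0001712 on G[6,0]
R14: Y=0.02915 on G[6,3]
R15: Y=0.02252 on G[6,3]
R16: Y=0.05682 on G[6,1]
V1: row V1−V7=11, i_V1 at 1,7
V2: row V8−V2=2.89, i_V2 at 8,2
solve → V1=-0.7375, V2=-1.133, V3=0.09096, V4=-0.9974, V5=0.08980, V6=0.1362, V7=-11.74, V8=1.757
aux → i_V1=-0.08825, i_V2=-0.1601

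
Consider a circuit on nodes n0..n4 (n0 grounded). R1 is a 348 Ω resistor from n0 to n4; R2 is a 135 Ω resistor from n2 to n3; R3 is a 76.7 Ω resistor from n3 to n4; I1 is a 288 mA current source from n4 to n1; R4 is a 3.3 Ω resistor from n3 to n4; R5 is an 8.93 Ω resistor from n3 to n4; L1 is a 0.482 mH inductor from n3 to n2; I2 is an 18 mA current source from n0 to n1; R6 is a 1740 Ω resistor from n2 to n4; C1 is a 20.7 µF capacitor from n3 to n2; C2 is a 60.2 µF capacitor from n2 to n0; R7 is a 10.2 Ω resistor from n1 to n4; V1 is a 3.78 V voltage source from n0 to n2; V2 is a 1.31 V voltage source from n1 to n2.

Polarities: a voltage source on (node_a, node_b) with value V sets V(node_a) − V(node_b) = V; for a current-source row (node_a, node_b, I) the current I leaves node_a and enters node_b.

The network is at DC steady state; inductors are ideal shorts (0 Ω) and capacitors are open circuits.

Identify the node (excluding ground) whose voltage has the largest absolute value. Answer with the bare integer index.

Element admittances at DC:
  Y(R1) = 0.002874 S between n0,n4
  Y(R2) = 0.007407 S between n2,n3
  Y(R3) = 0.01304 S between n3,n4
  I1: injects 0.288 A into n1 (from n4)
  Y(R4) = 0.3030 S between n3,n4
  Y(R5) = 0.1120 S between n3,n4
  L1: short n3↔n2 (DC inductor)
  I2: injects 0.018 A into n1 (from n0)
  Y(R6) = 0.0005747 S between n2,n4
  Y(C1) = 0.000 S between n3,n2
  Y(C2) = 0.000 S between n2,n0
  Y(R7) = 0.09804 S between n1,n4
  V1: constraint V(n0)−V(n2) = 3.78
  V2: constraint V(n1)−V(n2) = 1.31
Assemble and solve the 7×7 MNA system:
  V(n1)=-2.470  V(n2)=-3.780  V(n3)=-3.780  V(n4)=-4.061
  i(L1)=-0.1202  i(V1)=-0.02967  i(V2)=0.1500

4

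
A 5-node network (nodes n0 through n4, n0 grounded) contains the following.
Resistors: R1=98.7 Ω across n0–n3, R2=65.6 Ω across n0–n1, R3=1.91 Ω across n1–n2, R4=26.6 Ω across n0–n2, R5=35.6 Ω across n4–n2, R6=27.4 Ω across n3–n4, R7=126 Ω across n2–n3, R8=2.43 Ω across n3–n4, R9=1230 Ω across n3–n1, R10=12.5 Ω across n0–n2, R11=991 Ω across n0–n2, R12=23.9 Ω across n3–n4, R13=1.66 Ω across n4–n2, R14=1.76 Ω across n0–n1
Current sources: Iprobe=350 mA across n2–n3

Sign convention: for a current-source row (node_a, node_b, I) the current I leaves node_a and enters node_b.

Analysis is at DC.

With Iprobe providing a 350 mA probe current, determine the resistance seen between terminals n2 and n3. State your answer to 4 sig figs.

Apply KCL at each of the 4 non-ground nodes and solve the resulting linear system.
Node n1: branches {R2, R3, R9, R14} → V_1 = -0.01381
Node n2: branches {R3, R4, R5, R7, R10, R11, R13, Iprobe} → V_2 = -0.03102
Node n3: branches {R1, R6, R7, R8, R9, R12, Iprobe} → V_3 = 1.158
Node n4: branches {R5, R6, R8, R12, R13} → V_4 = 0.4890

R_eq = 3.398 Ω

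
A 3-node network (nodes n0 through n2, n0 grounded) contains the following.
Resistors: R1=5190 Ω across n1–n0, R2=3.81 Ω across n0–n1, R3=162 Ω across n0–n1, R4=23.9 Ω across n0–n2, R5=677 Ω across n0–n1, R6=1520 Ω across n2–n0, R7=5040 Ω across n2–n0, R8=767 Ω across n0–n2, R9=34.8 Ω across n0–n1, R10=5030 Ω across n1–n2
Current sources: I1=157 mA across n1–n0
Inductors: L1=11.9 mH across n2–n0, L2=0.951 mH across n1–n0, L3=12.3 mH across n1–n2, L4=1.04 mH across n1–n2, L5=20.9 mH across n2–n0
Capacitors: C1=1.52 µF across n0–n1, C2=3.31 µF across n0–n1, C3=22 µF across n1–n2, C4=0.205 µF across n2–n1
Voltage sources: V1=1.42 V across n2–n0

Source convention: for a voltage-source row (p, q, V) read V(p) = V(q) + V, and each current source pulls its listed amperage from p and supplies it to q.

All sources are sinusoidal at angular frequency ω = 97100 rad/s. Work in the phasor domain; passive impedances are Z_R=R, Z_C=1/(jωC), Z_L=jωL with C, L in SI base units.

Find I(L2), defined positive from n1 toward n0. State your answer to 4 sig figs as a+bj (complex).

0.002081-0.01243j A

MNA unknowns: 2 node voltages V₁..V_2 plus 1 source current (V1)
R1: Y=0.0001927+0.000j on G[1,0]
I1: z[1]−=0.157, z[0]+=0.157
L1: Y=0.000-0.0008654j on G[2,0]
C1: Y=0.000+0.1476j on G[0,1]
R2: Y=0.2625+0.000j on G[0,1]
R3: Y=0.006173+0.000j on G[0,1]
C2: Y=0.000+0.3214j on G[0,1]
R4: Y=0.04184+0.000j on G[0,2]
L2: Y=0.000-0.01083j on G[1,0]
R5: Y=0.001477+0.000j on G[0,1]
R6: Y=0.0006579+0.000j on G[2,0]
R7: Y=0.0001984+0.000j on G[2,0]
R8: Y=0.001304+0.000j on G[0,2]
L3: Y=0.000-0.0008373j on G[1,2]
R9: Y=0.02874+0.000j on G[0,1]
L4: Y=0.000-0.009903j on G[1,2]
C3: Y=0.000+2.136j on G[1,2]
L5: Y=0.000-0.0004928j on G[2,0]
C4: Y=0.000+0.01991j on G[2,1]
R10: Y=0.0001988+0.000j on G[1,2]
V1: row V2−V0=1.42, i_V1 at 2,0
solve → V1=1.148+0.1921j, V2=1.420+0.000j
aux → i_V1=-0.4748-0.5815j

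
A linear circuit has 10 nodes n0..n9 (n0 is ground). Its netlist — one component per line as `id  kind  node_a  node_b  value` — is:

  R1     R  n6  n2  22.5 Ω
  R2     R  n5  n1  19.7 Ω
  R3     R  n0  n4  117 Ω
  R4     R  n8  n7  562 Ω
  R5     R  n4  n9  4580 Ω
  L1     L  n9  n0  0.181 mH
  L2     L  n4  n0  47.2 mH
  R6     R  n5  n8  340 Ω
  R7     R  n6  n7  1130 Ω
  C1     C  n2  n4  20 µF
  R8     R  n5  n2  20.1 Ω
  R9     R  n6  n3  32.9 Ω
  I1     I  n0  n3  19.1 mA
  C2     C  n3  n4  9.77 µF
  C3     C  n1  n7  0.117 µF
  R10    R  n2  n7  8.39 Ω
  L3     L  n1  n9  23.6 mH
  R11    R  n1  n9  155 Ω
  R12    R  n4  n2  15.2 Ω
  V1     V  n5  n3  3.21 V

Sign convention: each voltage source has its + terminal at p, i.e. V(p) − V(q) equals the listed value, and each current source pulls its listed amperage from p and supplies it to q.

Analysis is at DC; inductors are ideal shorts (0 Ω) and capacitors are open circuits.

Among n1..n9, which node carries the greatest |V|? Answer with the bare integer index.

3

Element admittances at DC:
  Y(R1) = 0.04444 S between n6,n2
  Y(R2) = 0.05076 S between n5,n1
  Y(R3) = 0.008547 S between n0,n4
  Y(R4) = 0.001779 S between n8,n7
  Y(R5) = 0.0002183 S between n4,n9
  L1: short n9↔n0 (DC inductor)
  L2: short n4↔n0 (DC inductor)
  Y(R6) = 0.002941 S between n5,n8
  Y(R7) = 0.0008850 S between n6,n7
  Y(C1) = 0.000 S between n2,n4
  Y(R8) = 0.04975 S between n5,n2
  Y(R9) = 0.03040 S between n6,n3
  I1: injects 0.0191 A into n3 (from n0)
  Y(C2) = 0.000 S between n3,n4
  Y(C3) = 0.000 S between n1,n7
  Y(R10) = 0.1192 S between n2,n7
  L3: short n1↔n9 (DC inductor)
  Y(R11) = 0.006452 S between n1,n9
  Y(R12) = 0.06579 S between n4,n2
  V1: constraint V(n5)−V(n3) = 3.21
Assemble and solve the 13×13 MNA system:
  V(n1)=0.000  V(n2)=-0.1445  V(n3)=-2.646  V(n4)=0.000  V(n5)=0.5636  V(n6)=-1.149  V(n7)=-0.1454  V(n8)=0.2963  V(n9)=0.000
  i(L1)=0.02861  i(L2)=-0.009508  i(L3)=0.02861  i(V1)=-0.06462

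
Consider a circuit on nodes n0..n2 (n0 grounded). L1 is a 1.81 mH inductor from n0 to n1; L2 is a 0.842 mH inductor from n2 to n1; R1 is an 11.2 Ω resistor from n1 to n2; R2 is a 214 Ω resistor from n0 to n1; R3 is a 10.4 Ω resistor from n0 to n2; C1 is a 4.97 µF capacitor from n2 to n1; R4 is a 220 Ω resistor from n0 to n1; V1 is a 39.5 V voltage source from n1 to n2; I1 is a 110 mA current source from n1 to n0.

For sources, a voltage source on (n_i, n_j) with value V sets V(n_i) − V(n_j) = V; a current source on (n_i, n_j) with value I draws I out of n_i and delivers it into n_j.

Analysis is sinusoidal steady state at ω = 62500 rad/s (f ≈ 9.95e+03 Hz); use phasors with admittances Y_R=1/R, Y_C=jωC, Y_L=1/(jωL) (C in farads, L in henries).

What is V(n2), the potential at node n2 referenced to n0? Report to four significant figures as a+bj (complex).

MNA unknowns: 2 node voltages V₁..V_2 plus 1 source current (V1)
L1: Y=0.000-0.008840j on G[0,1]
L2: Y=0.000-0.01900j on G[2,1]
R1: Y=0.08929+0.000j on G[1,2]
R2: Y=0.004673+0.000j on G[0,1]
R3: Y=0.09615+0.000j on G[0,2]
C1: Y=0.000+0.3106j on G[2,1]
R4: Y=0.004545+0.000j on G[0,1]
V1: row V1−V2=39.5, i_V1 at 1,2
I1: z[1]−=0.11, z[0]+=0.11
solve → V1=34.76+2.916j, V2=-4.744+2.916j
aux → i_V1=-3.983-11.24j

-4.744+2.916j V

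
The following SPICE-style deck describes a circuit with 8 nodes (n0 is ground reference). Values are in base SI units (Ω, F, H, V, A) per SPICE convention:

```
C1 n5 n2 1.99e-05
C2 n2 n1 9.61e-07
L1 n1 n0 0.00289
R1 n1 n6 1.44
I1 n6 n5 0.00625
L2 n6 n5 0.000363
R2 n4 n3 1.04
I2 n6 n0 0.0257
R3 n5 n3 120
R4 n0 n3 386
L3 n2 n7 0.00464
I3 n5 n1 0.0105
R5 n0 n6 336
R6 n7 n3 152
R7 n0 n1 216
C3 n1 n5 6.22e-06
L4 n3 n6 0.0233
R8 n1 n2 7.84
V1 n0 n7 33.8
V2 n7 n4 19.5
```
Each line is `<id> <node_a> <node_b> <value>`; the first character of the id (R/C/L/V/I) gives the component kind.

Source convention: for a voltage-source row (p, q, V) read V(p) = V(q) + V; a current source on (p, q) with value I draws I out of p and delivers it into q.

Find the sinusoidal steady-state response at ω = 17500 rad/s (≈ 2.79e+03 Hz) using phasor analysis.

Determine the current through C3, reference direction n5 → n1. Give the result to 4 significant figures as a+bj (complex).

MNA unknowns: 7 node voltages V₁..V_7 plus 2 source currents (V1, V2)
C1: Y=0.000+0.3483j on G[5,2]
C2: Y=0.000+0.01682j on G[2,1]
L1: Y=0.000-0.01977j on G[1,0]
R1: Y=0.6944+0.000j on G[1,6]
I1: z[6]−=0.00625, z[5]+=0.00625
L2: Y=0.000-0.1574j on G[6,5]
R2: Y=0.9615+0.000j on G[4,3]
I2: z[6]−=0.0257, z[0]+=0.0257
R3: Y=0.008333+0.000j on G[5,3]
R4: Y=0.002591+0.000j on G[0,3]
L3: Y=0.000-0.01232j on G[2,7]
I3: z[5]−=0.0105, z[1]+=0.0105
R5: Y=0.002976+0.000j on G[0,6]
R6: Y=0.006579+0.000j on G[7,3]
R7: Y=0.004630+0.000j on G[0,1]
C3: Y=0.000+0.1089j on G[1,5]
L4: Y=0.000-0.002452j on G[3,6]
R8: Y=0.1276+0.000j on G[1,2]
V1: row V0−V7=33.8, i_V1 at 0,7
V2: row V7−V4=19.5, i_V2 at 7,4
solve → V1=-17.30-5.431j, V2=-18.83-4.570j, V3=-52.75-0.1219j, V4=-53.30+0.000j, V5=-19.12-3.807j, V6=-17.03-4.811j, V7=-33.80+0.000j
aux → i_V1=-0.3491+0.3023j, i_V2=-0.5301+0.1172j

-0.1768-0.1978j A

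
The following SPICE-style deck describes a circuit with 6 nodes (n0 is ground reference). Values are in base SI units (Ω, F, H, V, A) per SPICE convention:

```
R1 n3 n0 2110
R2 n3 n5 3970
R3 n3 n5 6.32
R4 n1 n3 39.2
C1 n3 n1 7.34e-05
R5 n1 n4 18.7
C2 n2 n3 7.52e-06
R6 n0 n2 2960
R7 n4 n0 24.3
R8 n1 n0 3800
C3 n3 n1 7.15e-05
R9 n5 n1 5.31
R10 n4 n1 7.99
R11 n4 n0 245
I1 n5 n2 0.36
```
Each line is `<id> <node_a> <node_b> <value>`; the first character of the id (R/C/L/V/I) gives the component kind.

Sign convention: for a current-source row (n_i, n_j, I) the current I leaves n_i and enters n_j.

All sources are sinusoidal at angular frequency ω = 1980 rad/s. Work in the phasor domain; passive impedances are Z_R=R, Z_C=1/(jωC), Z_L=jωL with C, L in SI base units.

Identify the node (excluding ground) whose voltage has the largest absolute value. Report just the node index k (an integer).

Apply KCL at each of the 5 non-ground nodes and solve the resulting linear system.
Node n1: branches {R4, C1, R5, R8, C3, R9, R10} → V_1 = -0.01063+0.2323j
Node n2: branches {C2, R6, I1} → V_2 = 0.8007-24.51j
Node n3: branches {R1, R2, R3, R4, C1, C2, C3} → V_3 = 0.2446-0.3485j
Node n4: branches {R5, R7, R10, R11} → V_4 = -0.008482+0.1853j
Node n5: branches {R2, R3, R9, I1} → V_5 = -0.9320-0.03311j

2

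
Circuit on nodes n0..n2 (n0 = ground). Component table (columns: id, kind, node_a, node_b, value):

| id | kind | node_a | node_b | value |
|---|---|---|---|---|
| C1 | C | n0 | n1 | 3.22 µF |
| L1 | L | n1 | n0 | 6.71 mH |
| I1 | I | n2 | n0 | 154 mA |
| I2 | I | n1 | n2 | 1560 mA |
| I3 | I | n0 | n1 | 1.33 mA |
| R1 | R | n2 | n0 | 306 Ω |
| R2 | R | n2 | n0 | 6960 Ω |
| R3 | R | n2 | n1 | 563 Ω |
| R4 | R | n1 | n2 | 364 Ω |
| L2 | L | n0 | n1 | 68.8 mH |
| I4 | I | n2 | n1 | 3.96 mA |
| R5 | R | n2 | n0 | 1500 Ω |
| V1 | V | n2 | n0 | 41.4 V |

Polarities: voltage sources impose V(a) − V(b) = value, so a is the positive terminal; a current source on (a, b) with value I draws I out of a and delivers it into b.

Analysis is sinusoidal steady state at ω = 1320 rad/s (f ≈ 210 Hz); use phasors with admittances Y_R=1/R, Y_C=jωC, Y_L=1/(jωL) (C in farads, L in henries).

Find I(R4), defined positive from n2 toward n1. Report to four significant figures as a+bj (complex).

0.1149+0.03135j A

Apply KCL at each of the 2 non-ground nodes and solve the resulting linear system.
Node n1: branches {C1, L1, I2, I3, R3, R4, L2, I4} → V_1 = -0.4314-11.41j
Node n2: branches {I1, I2, R1, R2, R3, R4, I4, R5, V1} → V_2 = 41.40+0.000j
Source currents: i(V1)=1.044-0.05162j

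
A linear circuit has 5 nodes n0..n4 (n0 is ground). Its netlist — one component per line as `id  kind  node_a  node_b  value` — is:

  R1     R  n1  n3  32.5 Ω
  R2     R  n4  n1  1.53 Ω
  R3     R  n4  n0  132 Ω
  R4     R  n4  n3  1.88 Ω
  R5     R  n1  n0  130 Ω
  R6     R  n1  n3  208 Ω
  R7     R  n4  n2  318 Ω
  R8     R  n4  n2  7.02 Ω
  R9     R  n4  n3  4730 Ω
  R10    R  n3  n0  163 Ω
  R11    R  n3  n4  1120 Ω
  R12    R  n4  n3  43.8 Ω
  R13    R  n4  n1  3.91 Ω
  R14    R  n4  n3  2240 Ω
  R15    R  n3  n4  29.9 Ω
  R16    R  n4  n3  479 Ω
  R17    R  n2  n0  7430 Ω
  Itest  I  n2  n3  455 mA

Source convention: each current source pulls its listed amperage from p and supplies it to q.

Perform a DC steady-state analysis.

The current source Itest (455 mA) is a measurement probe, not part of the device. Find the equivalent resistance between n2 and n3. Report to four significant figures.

R_eq = 8.448 Ω

Element admittances at DC:
  Y(R1) = 0.03077 S between n1,n3
  Y(R2) = 0.6536 S between n4,n1
  Y(R3) = 0.007576 S between n4,n0
  Y(R4) = 0.5319 S between n4,n3
  Y(R5) = 0.007692 S between n1,n0
  Y(R6) = 0.004808 S between n1,n3
  Y(R7) = 0.003145 S between n4,n2
  Y(R8) = 0.1425 S between n4,n2
  Y(R9) = 0.0002114 S between n4,n3
  Y(R10) = 0.006135 S between n3,n0
  Y(R11) = 0.0008929 S between n3,n4
  Y(R12) = 0.02283 S between n4,n3
  Y(R13) = 0.2558 S between n4,n1
  Y(R14) = 0.0004464 S between n4,n3
  Y(R15) = 0.03344 S between n3,n4
  Y(R16) = 0.002088 S between n4,n3
  Y(R17) = 0.0001346 S between n2,n0
  Itest: injects 0.455 A into n3 (from n2)
Assemble and solve the 4×4 MNA system:
  V(n1)=-0.1677  V(n2)=-3.318  V(n3)=0.5254  V(n4)=-0.1963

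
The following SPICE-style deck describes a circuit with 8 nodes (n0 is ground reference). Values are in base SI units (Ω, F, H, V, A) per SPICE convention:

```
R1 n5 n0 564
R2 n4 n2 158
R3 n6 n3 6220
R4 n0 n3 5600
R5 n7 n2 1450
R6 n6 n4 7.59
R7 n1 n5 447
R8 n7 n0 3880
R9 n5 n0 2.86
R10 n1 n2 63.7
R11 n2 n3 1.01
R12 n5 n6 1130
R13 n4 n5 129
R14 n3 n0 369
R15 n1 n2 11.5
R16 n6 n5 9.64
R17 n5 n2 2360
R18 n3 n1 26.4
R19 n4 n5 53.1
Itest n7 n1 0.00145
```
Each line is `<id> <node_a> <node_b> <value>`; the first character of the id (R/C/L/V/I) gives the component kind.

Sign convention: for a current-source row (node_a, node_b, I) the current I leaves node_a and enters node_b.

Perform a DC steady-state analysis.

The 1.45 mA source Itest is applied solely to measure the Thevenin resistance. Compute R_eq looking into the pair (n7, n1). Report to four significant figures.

R_eq = 1068. Ω

MNA unknowns: 7 node voltages V₁..V_7
R1: Y=0.001773 on G[5,0]
R2: Y=0.006329 on G[4,2]
R3: Y=0.0001608 on G[6,3]
R4: Y=0.0001786 on G[0,3]
R5: Y=0.0006897 on G[7,2]
R6: Y=0.1318 on G[6,4]
R7: Y=0.002237 on G[1,5]
R8: Y=0.0002577 on G[7,0]
R9: Y=0.3497 on G[5,0]
R10: Y=0.01570 on G[1,2]
R11: Y=0.9901 on G[2,3]
R12: Y=0.0008850 on G[5,6]
R13: Y=0.007752 on G[4,5]
R14: Y=0.002710 on G[3,0]
R15: Y=0.08696 on G[1,2]
R16: Y=0.1037 on G[6,5]
R17: Y=0.0004237 on G[5,2]
R18: Y=0.03788 on G[3,1]
R19: Y=0.01883 on G[4,5]
Itest: z[7]−=0.00145, z[1]+=0.00145
solve → V1=0.04194, V2=0.03220, V3=0.03246, V4=0.003044, V5=0.0008384, V6=0.002089, V7=-1.507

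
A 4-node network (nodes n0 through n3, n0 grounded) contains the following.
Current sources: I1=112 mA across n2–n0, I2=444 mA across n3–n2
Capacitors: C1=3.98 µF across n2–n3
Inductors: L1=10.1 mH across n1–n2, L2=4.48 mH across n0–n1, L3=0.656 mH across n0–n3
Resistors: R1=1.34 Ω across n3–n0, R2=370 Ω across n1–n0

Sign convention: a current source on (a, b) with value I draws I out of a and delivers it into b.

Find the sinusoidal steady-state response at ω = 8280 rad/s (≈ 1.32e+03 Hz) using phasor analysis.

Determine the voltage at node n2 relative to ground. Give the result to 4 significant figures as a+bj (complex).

MNA unknowns: 3 node voltages V₁..V_3
I1: z[2]−=0.112, z[0]+=0.112
C1: Y=0.000+0.03295j on G[2,3]
L1: Y=0.000-0.01196j on G[1,2]
R1: Y=0.7463+0.000j on G[3,0]
L2: Y=0.000-0.02696j on G[0,1]
R2: Y=0.002703+0.000j on G[1,0]
L3: Y=0.000-0.1841j on G[0,3]
I2: z[3]−=0.444, z[2]+=0.444
solve → V1=-0.2442-4.118j, V2=0.1362-13.46j, V3=-0.001821+0.005645j

0.1362-13.46j V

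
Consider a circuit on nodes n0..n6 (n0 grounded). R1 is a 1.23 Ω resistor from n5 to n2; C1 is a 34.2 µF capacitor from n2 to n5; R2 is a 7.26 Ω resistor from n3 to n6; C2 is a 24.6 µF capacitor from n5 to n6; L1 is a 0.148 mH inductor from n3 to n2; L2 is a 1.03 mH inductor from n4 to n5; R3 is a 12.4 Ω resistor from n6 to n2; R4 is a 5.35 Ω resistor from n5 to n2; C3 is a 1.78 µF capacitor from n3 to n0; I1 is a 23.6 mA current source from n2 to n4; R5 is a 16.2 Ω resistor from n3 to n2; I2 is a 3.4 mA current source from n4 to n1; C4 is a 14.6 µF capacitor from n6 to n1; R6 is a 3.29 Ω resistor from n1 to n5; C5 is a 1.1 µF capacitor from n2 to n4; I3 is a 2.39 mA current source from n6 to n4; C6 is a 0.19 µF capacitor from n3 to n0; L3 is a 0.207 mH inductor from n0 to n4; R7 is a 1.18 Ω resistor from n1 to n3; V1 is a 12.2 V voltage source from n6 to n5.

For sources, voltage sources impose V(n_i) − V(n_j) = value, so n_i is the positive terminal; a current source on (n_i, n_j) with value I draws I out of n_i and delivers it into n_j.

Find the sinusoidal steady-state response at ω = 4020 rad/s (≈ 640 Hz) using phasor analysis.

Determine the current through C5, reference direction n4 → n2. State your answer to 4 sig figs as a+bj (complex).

MNA unknowns: 6 node voltages V₁..V_6 plus 1 source current (V1)
R1: Y=0.8130+0.000j on G[5,2]
C1: Y=0.000+0.1375j on G[2,5]
R2: Y=0.1377+0.000j on G[3,6]
C2: Y=0.000+0.09889j on G[5,6]
L1: Y=0.000-1.681j on G[3,2]
L2: Y=0.000-0.2415j on G[4,5]
R3: Y=0.08065+0.000j on G[6,2]
R4: Y=0.1869+0.000j on G[5,2]
C3: Y=0.000+0.007156j on G[3,0]
I1: z[2]−=0.0236, z[4]+=0.0236
R5: Y=0.06173+0.000j on G[3,2]
I2: z[4]−=0.0034, z[1]+=0.0034
C4: Y=0.000+0.05869j on G[6,1]
R6: Y=0.3040+0.000j on G[1,5]
C5: Y=0.000+0.004422j on G[2,4]
I3: z[6]−=0.00239, z[4]+=0.00239
C6: Y=0.000+0.0007638j on G[3,0]
L3: Y=0.000-1.202j on G[0,4]
R7: Y=0.8475+0.000j on G[1,3]
V1: row V6−V5=12.2, i_V1 at 6,5
solve → V1=1.473+0.9317j, V2=2.002-0.1097j, V3=1.888+0.5419j, V4=0.01244+0.003571j, V5=0.1108-0.07427j, V6=12.31-0.07427j
aux → i_V1=-2.328-1.761j

-0.0005008-0.008796j A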